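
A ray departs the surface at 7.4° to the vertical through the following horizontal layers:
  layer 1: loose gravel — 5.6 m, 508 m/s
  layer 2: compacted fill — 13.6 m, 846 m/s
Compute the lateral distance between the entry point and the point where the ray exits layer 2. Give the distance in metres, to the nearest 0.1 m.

3.7 m

Apply Snell's law at each interface; in layer i the horizontal offset is hᵢ·tan θᵢ.
Layer 1: θ = 7.40°; offset = 5.6·tan 7.40° = 0.727 m.
Layer 2: sin θ = 846·sin 7.4°/508 = 0.2145, θ = 12.39°; offset = 13.6·tan 12.39° = 2.987 m.
Summing the layer offsets gives 3.714 m.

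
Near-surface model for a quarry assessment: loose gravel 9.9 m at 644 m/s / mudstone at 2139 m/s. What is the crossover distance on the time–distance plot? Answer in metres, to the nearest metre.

27 m

x_cross = 2h·√((V₂+V₁)/(V₂−V₁)).
(V₂+V₁)/(V₂−V₁) = (2139+644)/(2139−644) = 1.8615; √ = 1.3644.
x_cross = 2·9.9·1.3644 = 27.01 m.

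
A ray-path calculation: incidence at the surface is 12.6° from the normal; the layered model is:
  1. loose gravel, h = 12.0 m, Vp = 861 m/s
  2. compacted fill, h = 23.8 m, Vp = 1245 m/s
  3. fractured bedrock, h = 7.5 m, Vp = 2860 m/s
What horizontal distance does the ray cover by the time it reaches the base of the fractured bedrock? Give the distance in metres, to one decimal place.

Apply Snell's law at each interface; in layer i the horizontal offset is hᵢ·tan θᵢ.
Layer 1: θ = 12.60°; offset = 12.0·tan 12.60° = 2.682 m.
Layer 2: sin θ = 1245·sin 12.6°/861 = 0.3154, θ = 18.39°; offset = 23.8·tan 18.39° = 7.911 m.
Layer 3: sin θ = 2860·sin 12.6°/861 = 0.7246, θ = 46.44°; offset = 7.5·tan 46.44° = 7.886 m.
Σ offsets = 18.479 m.

18.5 m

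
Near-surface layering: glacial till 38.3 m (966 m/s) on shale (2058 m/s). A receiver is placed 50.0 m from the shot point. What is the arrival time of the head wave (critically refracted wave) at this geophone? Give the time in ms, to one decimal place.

t = x/V₂ + 2h·√(V₂²−V₁²)/(V₁V₂).
√(V₂²−V₁²) = √(2058²−966²) = 1817.2 m/s; delay term = 2·38.3·1817.2/(966·2058) = 0.07002 s.
t = 50.0/2058 + 0.07002 = 0.09431 s.

94.3 ms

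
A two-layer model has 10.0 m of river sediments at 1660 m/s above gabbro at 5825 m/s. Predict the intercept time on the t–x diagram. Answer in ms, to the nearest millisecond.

12 ms

tᵢ = 2h·√(V₂²−V₁²)/(V₁V₂).
√(V₂²−V₁²) = √(5825²−1660²) = 5583.5 m/s.
tᵢ = 2·10.0·5583.5/(1660·5825) = 0.01155 s.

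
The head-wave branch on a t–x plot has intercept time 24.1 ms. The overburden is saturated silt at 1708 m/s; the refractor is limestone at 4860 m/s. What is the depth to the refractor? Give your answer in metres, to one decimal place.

22.0 m

h = tᵢ·V₁·V₂ / (2·√(V₂²−V₁²)).
√(V₂²−V₁²) = √(4860² − 1708²) = 4550.0 m/s.
h = 0.0241 s × 1708 × 4860 / (2 × 4550.0) = 21.98 m.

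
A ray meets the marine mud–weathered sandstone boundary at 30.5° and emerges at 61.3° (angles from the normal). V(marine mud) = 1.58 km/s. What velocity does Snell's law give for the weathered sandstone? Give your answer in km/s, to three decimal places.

2.731 km/s

Snell's law: sin 30.5°/V₁ = sin 61.3°/V₂.
V₂ = V₁·sin 61.3°/sin 30.5° = 1.58 × 1.7282 = 2.731 km/s.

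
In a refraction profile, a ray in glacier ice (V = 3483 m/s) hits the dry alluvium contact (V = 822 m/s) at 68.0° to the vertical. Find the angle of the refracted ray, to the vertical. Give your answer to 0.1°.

12.6°

Snell's law: sin θ₂ = (V₂/V₁)·sin θ₁ = (822/3483)·sin 68.0° = 0.2188.
θ₂ = arcsin 0.2188 = 12.64° from the normal.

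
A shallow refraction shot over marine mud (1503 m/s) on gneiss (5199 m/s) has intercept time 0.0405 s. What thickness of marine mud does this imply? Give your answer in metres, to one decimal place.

θ_c = arcsin(1503/5199) = 16.80°; cos θ_c = 0.9573.
tᵢ = 2h cos θ_c/V₁ ⇒ h = tᵢ·V₁/(2 cos θ_c) = 0.0405·1503/(2·0.9573) = 31.79 m.

31.8 m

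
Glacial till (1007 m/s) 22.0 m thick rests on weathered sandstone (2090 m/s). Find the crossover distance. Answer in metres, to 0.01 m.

74.41 m

x_cross = 2h·√((V₂+V₁)/(V₂−V₁)).
(V₂+V₁)/(V₂−V₁) = (2090+1007)/(2090−1007) = 2.8596; √ = 1.6910.
x_cross = 2·22.0·1.6910 = 74.41 m.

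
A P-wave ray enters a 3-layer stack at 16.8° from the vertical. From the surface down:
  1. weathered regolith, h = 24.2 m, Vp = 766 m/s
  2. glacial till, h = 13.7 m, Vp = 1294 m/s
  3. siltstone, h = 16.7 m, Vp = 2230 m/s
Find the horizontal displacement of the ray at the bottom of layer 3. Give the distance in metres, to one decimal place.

41.0 m

Apply Snell's law at each interface; in layer i the horizontal offset is hᵢ·tan θᵢ.
Layer 1: θ = 16.80°; offset = 24.2·tan 16.80° = 7.306 m.
Layer 2: sin θ = 1294·sin 16.8°/766 = 0.4883, θ = 29.23°; offset = 13.7·tan 29.23° = 7.665 m.
Layer 3: sin θ = 2230·sin 16.8°/766 = 0.8414, θ = 57.29°; offset = 16.7·tan 57.29° = 26.005 m.
Summing the layer offsets gives 40.976 m.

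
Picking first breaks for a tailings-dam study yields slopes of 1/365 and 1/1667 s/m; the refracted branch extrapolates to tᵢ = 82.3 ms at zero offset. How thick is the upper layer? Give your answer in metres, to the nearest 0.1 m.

h = tᵢ·V₁·V₂ / (2·√(V₂²−V₁²)).
√(V₂²−V₁²) = √(1667² − 365²) = 1626.5 m/s.
h = 0.0823 s × 365 × 1667 / (2 × 1626.5) = 15.39 m.

15.4 m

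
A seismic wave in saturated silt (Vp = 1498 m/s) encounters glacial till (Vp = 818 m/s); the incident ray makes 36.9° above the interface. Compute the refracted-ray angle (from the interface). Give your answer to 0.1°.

64.1°

Convert to the normal: θ₁ = 90° − 36.9° = 53.1°.
Snell's law: sin θ₂ = (V₂/V₁)·sin θ₁ = (818/1498)·sin 53.1° = 0.4367.
θ₂ = arcsin 0.4367 = 25.89° from the normal.
From the interface: 90° − 25.89° = 64.11°.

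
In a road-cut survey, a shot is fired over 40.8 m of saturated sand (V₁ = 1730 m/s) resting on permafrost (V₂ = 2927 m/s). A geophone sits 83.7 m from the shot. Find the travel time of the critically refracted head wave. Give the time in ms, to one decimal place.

θ_c = arcsin(V₁/V₂) = arcsin(1730/2927) = 36.23°, cos θ_c = 0.8066.
Intercept time tᵢ = 2h cos θ_c / V₁ = 2·40.8·0.8066/1730 = 0.03805 s.
t = x/V₂ + tᵢ = 83.7/2927 + 0.03805 = 0.06664 s.

66.6 ms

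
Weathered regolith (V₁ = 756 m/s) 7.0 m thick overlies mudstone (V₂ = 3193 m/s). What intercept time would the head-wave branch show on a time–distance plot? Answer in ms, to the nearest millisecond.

tᵢ = 2h·√(V₂²−V₁²)/(V₁V₂).
√(V₂²−V₁²) = √(3193²−756²) = 3102.2 m/s.
tᵢ = 2·7.0·3102.2/(756·3193) = 0.01799 s.

18 ms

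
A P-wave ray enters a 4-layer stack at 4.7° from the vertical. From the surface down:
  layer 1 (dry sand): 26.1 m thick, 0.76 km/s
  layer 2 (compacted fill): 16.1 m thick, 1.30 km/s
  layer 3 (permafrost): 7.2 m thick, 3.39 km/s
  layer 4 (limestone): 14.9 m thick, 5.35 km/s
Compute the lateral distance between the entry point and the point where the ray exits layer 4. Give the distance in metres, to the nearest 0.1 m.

17.8 m

p = sin θ₁/V₁ = sin 4.7°/0.76 = 1.0781e-01 s/km is conserved through the stack.
Layer 1: θ = 4.70°; offset = 26.1·tan 4.70° = 2.146 m.
Layer 2: sin θ = p·1.30 = 0.1402 → θ = 8.06°; offset = 16.1·tan 8.06° = 2.279 m.
Layer 3: sin θ = p·3.39 = 0.3655 → θ = 21.44°; offset = 7.2·tan 21.44° = 2.827 m.
Layer 4: sin θ = p·5.35 = 0.5768 → θ = 35.23°; offset = 14.9·tan 35.23° = 10.521 m.
Total horizontal offset = 17.773 m.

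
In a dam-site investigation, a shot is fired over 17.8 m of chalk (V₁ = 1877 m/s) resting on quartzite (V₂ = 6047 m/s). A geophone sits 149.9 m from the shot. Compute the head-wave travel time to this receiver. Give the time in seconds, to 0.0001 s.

0.0428 s

t = x/V₂ + 2h·√(V₂²−V₁²)/(V₁V₂).
√(V₂²−V₁²) = √(6047²−1877²) = 5748.3 m/s; delay term = 2·17.8·5748.3/(1877·6047) = 0.01803 s.
t = 149.9/6047 + 0.01803 = 0.04282 s.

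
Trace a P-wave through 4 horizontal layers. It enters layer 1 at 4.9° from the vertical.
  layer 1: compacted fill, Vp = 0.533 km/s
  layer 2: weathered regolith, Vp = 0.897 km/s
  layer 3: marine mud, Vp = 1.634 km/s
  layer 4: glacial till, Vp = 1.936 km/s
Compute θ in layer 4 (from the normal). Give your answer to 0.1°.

18.1°

Ray parameter p = sin 4.9° / 0.533 = 1.6026e-01 s/km.
sin θ_4 = p·V_4 = 1.6026e-01 × 1.936 = 0.3103.
θ_4 = arcsin 0.3103 = 18.07°.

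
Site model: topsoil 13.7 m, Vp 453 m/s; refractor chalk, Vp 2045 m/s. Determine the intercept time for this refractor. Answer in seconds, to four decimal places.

tᵢ = 2h·√(V₂²−V₁²)/(V₁V₂).
√(V₂²−V₁²) = √(2045²−453²) = 1994.2 m/s.
tᵢ = 2·13.7·1994.2/(453·2045) = 0.05898 s.

0.0590 s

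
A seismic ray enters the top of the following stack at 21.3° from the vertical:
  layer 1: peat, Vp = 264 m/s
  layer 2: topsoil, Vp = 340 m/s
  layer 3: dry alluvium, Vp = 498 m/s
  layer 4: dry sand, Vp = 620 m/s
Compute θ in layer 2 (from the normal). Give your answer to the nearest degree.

28°

Ray parameter p = sin 21.3° / 264 = 1.3760e-03 s/m.
sin θ_2 = p·V_2 = 1.3760e-03 × 340 = 0.4678.
θ_2 = arcsin 0.4678 = 27.89°.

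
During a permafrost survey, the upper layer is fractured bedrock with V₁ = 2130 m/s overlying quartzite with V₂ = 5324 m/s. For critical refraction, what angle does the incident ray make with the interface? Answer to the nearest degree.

At critical incidence the refracted ray runs along the interface (θ₂ = 90°), so sin θ_c = V₁/V₂.
θ_c = arcsin(2130/5324) = arcsin 0.4001 = 23.58°.
Measured from the interface: 90° − 23.58° = 66.42°.

66°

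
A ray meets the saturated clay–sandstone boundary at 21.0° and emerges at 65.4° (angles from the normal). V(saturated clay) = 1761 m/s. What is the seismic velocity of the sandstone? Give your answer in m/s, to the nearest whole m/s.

Snell's law: sin 21.0°/V₁ = sin 65.4°/V₂.
V₂ = V₁·sin 65.4°/sin 21.0° = 1761 × 2.5372 = 4467.94 m/s.

4468 m/s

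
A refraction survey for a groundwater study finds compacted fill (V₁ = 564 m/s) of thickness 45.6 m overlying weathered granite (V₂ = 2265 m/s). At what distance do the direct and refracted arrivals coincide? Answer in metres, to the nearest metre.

x_cross = 2h·√((V₂+V₁)/(V₂−V₁)).
(V₂+V₁)/(V₂−V₁) = (2265+564)/(2265−564) = 1.6631; √ = 1.2896.
x_cross = 2·45.6·1.2896 = 117.61 m.

118 m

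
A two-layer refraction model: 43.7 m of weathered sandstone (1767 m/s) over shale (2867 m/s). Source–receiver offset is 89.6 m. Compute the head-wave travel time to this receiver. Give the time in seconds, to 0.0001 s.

0.0702 s

θ_c = arcsin(V₁/V₂) = arcsin(1767/2867) = 38.05°, cos θ_c = 0.7875.
Intercept time tᵢ = 2h cos θ_c / V₁ = 2·43.7·0.7875/1767 = 0.03895 s.
t = x/V₂ + tᵢ = 89.6/2867 + 0.03895 = 0.07020 s.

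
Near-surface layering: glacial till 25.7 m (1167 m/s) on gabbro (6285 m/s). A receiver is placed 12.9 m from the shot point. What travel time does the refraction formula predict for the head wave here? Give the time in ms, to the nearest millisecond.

t = x/V₂ + 2h·√(V₂²−V₁²)/(V₁V₂).
√(V₂²−V₁²) = √(6285²−1167²) = 6175.7 m/s; delay term = 2·25.7·6175.7/(1167·6285) = 0.04328 s.
t = 12.9/6285 + 0.04328 = 0.04533 s.

45 ms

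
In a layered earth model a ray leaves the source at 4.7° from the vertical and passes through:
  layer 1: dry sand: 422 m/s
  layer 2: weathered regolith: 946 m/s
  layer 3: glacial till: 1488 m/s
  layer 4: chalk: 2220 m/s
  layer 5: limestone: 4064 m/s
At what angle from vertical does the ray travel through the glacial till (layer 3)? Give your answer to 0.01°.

16.79°

Ray parameter p = sin 4.7° / 422 = 1.9417e-04 s/m.
sin θ_3 = p·V_3 = 1.9417e-04 × 1488 = 0.2889.
θ_3 = 16.79° from the vertical.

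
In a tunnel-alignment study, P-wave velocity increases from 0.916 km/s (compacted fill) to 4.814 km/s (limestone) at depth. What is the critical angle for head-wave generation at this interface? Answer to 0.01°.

Critical incidence: sin θ_c = V₁/V₂ = 0.916/4.814 = 0.1903.
θ_c = arcsin 0.1903 = 10.97°.

10.97°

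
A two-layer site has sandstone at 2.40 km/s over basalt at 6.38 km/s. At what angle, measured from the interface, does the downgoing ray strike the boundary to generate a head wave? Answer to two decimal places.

67.90°

At critical incidence the refracted ray runs along the interface (θ₂ = 90°), so sin θ_c = V₁/V₂.
θ_c = arcsin(2.40/6.38) = arcsin 0.3762 = 22.10°.
Measured from the interface: 90° − 22.10° = 67.90°.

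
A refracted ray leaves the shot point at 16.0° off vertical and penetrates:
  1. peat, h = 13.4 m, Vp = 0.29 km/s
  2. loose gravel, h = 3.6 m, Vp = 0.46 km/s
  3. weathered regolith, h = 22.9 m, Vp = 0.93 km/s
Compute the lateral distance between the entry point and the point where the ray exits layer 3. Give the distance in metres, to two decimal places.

48.88 m

p = sin θ₁/V₁ = sin 16.0°/0.29 = 9.5047e-01 s/km is conserved through the stack.
Layer 1: θ = 16.00°; offset = 13.4·tan 16.00° = 3.8424 m.
Layer 2: sin θ = p·0.46 = 0.4372 → θ = 25.93°; offset = 3.6·tan 25.93° = 1.7501 m.
Layer 3: sin θ = p·0.93 = 0.8839 → θ = 62.12°; offset = 22.9·tan 62.12° = 43.2897 m.
Total horizontal offset = 48.8822 m.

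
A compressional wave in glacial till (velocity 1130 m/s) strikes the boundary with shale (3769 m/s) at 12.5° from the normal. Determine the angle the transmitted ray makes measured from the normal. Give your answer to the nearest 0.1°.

Snell's law: sin θ₂ = (V₂/V₁)·sin θ₁ = (3769/1130)·sin 12.5° = 0.7219.
θ₂ = sin⁻¹(0.7219) = 46.21° (from vertical).

46.2°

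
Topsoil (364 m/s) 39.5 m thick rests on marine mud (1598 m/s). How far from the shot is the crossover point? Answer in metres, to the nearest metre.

100 m

x_cross = 2h·√((V₂+V₁)/(V₂−V₁)).
(V₂+V₁)/(V₂−V₁) = (1598+364)/(1598−364) = 1.5900; √ = 1.2609.
x_cross = 2·39.5·1.2609 = 99.61 m.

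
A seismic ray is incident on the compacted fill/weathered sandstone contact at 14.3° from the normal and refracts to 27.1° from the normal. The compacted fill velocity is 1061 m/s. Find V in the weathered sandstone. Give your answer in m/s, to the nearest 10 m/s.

1960 m/s

Snell's law: sin 14.3°/V₁ = sin 27.1°/V₂.
V₂ = V₁·sin 27.1°/sin 14.3° = 1061 × 1.8443 = 1956.82 m/s.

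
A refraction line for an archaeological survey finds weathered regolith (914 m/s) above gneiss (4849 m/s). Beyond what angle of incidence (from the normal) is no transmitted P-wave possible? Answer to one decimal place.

10.9°

Critical incidence: sin θ_c = V₁/V₂ = 914/4849 = 0.1885.
θ_c = arcsin 0.1885 = 10.86°.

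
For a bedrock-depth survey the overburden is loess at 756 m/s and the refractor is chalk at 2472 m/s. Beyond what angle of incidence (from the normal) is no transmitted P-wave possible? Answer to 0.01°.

17.81°

At critical incidence the refracted ray runs along the interface (θ₂ = 90°), so sin θ_c = V₁/V₂.
θ_c = arcsin(756/2472) = arcsin 0.3058 = 17.81°.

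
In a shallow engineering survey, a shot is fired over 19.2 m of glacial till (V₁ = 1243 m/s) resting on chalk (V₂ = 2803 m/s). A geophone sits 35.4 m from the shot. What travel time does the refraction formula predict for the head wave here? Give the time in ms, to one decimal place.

40.3 ms

θ_c = arcsin(V₁/V₂) = arcsin(1243/2803) = 26.32°, cos θ_c = 0.8963.
Intercept time tᵢ = 2h cos θ_c / V₁ = 2·19.2·0.8963/1243 = 0.02769 s.
t = x/V₂ + tᵢ = 35.4/2803 + 0.02769 = 0.04032 s.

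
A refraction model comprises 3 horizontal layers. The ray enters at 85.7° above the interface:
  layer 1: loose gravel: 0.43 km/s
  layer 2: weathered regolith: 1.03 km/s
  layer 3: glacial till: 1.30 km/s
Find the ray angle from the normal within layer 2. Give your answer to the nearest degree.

10°

From the normal: θ₁ = 90° − 85.7° = 4.3°.
Ray parameter p = sin 4.3° / 0.43 = 1.7437e-01 s/km.
sin θ_2 = p·V_2 = 1.7437e-01 × 1.03 = 0.1796.
θ_2 = arcsin 0.1796 = 10.35°.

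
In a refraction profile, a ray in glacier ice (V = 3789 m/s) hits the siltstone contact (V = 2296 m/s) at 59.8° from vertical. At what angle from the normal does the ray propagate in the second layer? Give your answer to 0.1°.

Snell's law: sin θ₂ = (V₂/V₁)·sin θ₁ = (2296/3789)·sin 59.8° = 0.5237.
θ₂ = arcsin 0.5237 = 31.58° from the normal.

31.6°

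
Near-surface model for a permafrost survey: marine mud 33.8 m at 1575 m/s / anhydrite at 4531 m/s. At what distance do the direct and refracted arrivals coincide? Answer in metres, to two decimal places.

97.16 m

x_cross = 2h·√((V₂+V₁)/(V₂−V₁)).
(V₂+V₁)/(V₂−V₁) = (4531+1575)/(4531−1575) = 2.0656; √ = 1.4372.
x_cross = 2·33.8·1.4372 = 97.16 m.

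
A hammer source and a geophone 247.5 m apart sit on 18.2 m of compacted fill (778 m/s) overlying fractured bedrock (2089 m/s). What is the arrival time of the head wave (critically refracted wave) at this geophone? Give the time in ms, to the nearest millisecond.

162 ms

t = x/V₂ + 2h·√(V₂²−V₁²)/(V₁V₂).
√(V₂²−V₁²) = √(2089²−778²) = 1938.7 m/s; delay term = 2·18.2·1938.7/(778·2089) = 0.04342 s.
t = 247.5/2089 + 0.04342 = 0.16190 s.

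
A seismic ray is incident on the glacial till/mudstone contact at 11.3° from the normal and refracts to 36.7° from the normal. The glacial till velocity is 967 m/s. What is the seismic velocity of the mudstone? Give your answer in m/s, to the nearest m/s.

sin 11.3° = 0.1959; sin 36.7° = 0.5976.
V₂ = V₁·(sin θ₂/sin θ₁) = 967·(0.5976/0.1959) = 2949.30 m/s.

2949 m/s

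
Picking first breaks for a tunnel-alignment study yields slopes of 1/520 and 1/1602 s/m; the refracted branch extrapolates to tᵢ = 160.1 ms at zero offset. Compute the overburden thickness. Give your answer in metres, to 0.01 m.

h = tᵢ·V₁·V₂ / (2·√(V₂²−V₁²)).
√(V₂²−V₁²) = √(1602² − 520²) = 1515.3 m/s.
h = 0.1601 s × 520 × 1602 / (2 × 1515.3) = 44.01 m.

44.01 m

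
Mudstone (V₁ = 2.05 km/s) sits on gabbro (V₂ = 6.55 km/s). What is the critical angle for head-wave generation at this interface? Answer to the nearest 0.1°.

At critical incidence the refracted ray runs along the interface (θ₂ = 90°), so sin θ_c = V₁/V₂.
θ_c = arcsin(2.05/6.55) = arcsin 0.3130 = 18.24°.

18.2°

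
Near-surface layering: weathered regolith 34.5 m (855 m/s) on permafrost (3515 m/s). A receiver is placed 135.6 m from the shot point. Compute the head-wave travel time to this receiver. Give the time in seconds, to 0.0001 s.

0.1169 s

θ_c = arcsin(V₁/V₂) = arcsin(855/3515) = 14.08°, cos θ_c = 0.9700.
Intercept time tᵢ = 2h cos θ_c / V₁ = 2·34.5·0.9700/855 = 0.07828 s.
t = x/V₂ + tᵢ = 135.6/3515 + 0.07828 = 0.11686 s.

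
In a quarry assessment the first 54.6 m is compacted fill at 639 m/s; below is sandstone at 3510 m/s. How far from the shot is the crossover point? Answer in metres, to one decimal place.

x_cross = 2h·√((V₂+V₁)/(V₂−V₁)).
(V₂+V₁)/(V₂−V₁) = (3510+639)/(3510−639) = 1.4451; √ = 1.2021.
x_cross = 2·54.6·1.2021 = 131.27 m.

131.3 m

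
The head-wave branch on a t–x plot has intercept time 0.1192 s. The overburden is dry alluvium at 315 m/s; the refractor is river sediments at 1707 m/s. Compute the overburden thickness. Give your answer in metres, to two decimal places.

19.10 m

h = tᵢ·V₁·V₂ / (2·√(V₂²−V₁²)).
√(V₂²−V₁²) = √(1707² − 315²) = 1677.7 m/s.
h = 0.1192 s × 315 × 1707 / (2 × 1677.7) = 19.10 m.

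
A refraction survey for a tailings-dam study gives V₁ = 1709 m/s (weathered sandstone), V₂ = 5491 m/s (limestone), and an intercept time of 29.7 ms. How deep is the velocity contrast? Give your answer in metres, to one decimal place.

h = tᵢ·V₁·V₂ / (2·√(V₂²−V₁²)).
√(V₂²−V₁²) = √(5491² − 1709²) = 5218.3 m/s.
h = 0.0297 s × 1709 × 5491 / (2 × 5218.3) = 26.71 m.

26.7 m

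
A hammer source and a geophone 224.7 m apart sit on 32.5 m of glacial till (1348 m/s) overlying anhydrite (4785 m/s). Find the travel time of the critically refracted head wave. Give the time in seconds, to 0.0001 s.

t = x/V₂ + 2h·√(V₂²−V₁²)/(V₁V₂).
√(V₂²−V₁²) = √(4785²−1348²) = 4591.2 m/s; delay term = 2·32.5·4591.2/(1348·4785) = 0.04627 s.
t = 224.7/4785 + 0.04627 = 0.09323 s.

0.0932 s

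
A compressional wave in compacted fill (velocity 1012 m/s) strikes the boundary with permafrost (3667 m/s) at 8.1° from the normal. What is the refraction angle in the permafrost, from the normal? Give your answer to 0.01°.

30.70°

sin θ₁/V₁ = sin θ₂/V₂ ⇒ sin θ₂ = 3667·sin 8.1°/1012 = 3667·0.1409/1012 = 0.5106.
θ₂ = sin⁻¹(0.5106) = 30.70° (from vertical).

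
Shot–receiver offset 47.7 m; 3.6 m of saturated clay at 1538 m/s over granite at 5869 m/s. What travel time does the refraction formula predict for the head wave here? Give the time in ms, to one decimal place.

θ_c = arcsin(V₁/V₂) = arcsin(1538/5869) = 15.19°, cos θ_c = 0.9651.
Intercept time tᵢ = 2h cos θ_c / V₁ = 2·3.6·0.9651/1538 = 0.00452 s.
t = x/V₂ + tᵢ = 47.7/5869 + 0.00452 = 0.01265 s.

12.6 ms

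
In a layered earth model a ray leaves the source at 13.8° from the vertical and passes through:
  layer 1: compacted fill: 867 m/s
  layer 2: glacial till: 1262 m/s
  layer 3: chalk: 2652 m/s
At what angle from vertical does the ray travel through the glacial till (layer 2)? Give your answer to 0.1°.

20.3°

Ray parameter p = sin 13.8° / 867 = 2.7513e-04 s/m.
sin θ_2 = p·V_2 = 2.7513e-04 × 1262 = 0.3472.
θ_2 = arcsin 0.3472 = 20.32°.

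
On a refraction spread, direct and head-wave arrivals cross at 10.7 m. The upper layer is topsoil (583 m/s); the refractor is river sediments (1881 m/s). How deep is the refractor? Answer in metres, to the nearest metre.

h = (x_cross/2)·√((V₂−V₁)/(V₂+V₁)).
(V₂−V₁)/(V₂+V₁) = (1881−583)/(1881+583) = 0.5268; √ = 0.7258.
h = (10.7/2)·0.7258 = 3.88 m.

4 m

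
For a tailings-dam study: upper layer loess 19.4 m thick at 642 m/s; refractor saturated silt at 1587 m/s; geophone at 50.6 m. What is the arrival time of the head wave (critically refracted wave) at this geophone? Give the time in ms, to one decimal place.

87.2 ms

θ_c = arcsin(V₁/V₂) = arcsin(642/1587) = 23.86°, cos θ_c = 0.9145.
Intercept time tᵢ = 2h cos θ_c / V₁ = 2·19.4·0.9145/642 = 0.05527 s.
t = x/V₂ + tᵢ = 50.6/1587 + 0.05527 = 0.08715 s.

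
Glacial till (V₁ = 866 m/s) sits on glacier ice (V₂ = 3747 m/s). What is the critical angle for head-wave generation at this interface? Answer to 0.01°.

Critical incidence: sin θ_c = V₁/V₂ = 866/3747 = 0.2311.
θ_c = arcsin 0.2311 = 13.36°.

13.36°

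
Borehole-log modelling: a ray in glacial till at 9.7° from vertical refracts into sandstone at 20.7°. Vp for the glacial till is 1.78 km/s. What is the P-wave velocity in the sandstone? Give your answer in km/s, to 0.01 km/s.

Snell's law: sin 9.7°/V₁ = sin 20.7°/V₂.
V₂ = V₁·sin 20.7°/sin 9.7° = 1.78 × 2.0979 = 3.73 km/s.

3.73 km/s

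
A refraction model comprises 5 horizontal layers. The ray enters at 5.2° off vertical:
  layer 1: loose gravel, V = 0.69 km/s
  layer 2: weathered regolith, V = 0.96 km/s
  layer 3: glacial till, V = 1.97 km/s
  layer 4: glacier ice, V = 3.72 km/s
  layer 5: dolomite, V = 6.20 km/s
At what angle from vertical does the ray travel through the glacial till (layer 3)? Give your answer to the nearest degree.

Ray parameter p = sin 5.2° / 0.69 = 1.3135e-01 s/km.
sin θ_3 = p·V_3 = 1.3135e-01 × 1.97 = 0.2588.
θ_3 = arcsin 0.2588 = 15.00°.

15°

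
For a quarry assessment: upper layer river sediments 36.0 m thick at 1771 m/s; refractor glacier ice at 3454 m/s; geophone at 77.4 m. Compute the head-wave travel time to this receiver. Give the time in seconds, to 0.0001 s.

t = x/V₂ + 2h·√(V₂²−V₁²)/(V₁V₂).
√(V₂²−V₁²) = √(3454²−1771²) = 2965.4 m/s; delay term = 2·36.0·2965.4/(1771·3454) = 0.03490 s.
t = 77.4/3454 + 0.03490 = 0.05731 s.

0.0573 s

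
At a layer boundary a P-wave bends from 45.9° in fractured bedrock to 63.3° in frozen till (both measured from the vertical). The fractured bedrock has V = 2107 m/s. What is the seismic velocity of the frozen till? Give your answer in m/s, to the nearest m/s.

2621 m/s

sin 45.9° = 0.7181; sin 63.3° = 0.8934.
V₂ = V₁·(sin θ₂/sin θ₁) = 2107·(0.8934/0.7181) = 2621.17 m/s.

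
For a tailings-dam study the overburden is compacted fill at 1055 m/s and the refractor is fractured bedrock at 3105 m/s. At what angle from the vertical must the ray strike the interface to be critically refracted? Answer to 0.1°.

Critical incidence: sin θ_c = V₁/V₂ = 1055/3105 = 0.3398.
θ_c = arcsin 0.3398 = 19.86°.

19.9°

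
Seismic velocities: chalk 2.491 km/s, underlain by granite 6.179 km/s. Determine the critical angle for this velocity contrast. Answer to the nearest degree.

Critical incidence: sin θ_c = V₁/V₂ = 2.491/6.179 = 0.4031.
θ_c = arcsin 0.4031 = 23.77°.

24°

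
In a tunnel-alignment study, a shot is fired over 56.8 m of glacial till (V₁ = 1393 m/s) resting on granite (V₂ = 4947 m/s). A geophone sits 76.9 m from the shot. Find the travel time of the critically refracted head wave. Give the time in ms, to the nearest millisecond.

94 ms

θ_c = arcsin(V₁/V₂) = arcsin(1393/4947) = 16.35°, cos θ_c = 0.9595.
Intercept time tᵢ = 2h cos θ_c / V₁ = 2·56.8·0.9595/1393 = 0.07825 s.
t = x/V₂ + tᵢ = 76.9/4947 + 0.07825 = 0.09380 s.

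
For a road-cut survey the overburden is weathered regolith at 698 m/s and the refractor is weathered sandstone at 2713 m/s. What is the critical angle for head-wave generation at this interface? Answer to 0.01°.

Critical incidence: sin θ_c = V₁/V₂ = 698/2713 = 0.2573.
θ_c = arcsin 0.2573 = 14.91°.

14.91°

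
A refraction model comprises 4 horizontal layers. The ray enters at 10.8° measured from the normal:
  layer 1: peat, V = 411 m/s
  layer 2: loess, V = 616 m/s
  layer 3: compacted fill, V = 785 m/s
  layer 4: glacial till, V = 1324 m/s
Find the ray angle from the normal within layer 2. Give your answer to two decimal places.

Snell's law across each interface conserves sin θ / V, so sin θ_2 = V_2·sin θ₁/V₁.
sin θ_2 = 616 × sin 10.8° / 411 = 0.2808.
θ_2 = 16.31° from the vertical.

16.31°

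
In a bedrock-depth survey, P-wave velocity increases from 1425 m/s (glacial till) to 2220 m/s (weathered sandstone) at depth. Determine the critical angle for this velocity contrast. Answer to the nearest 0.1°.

39.9°

At critical incidence the refracted ray runs along the interface (θ₂ = 90°), so sin θ_c = V₁/V₂.
θ_c = arcsin(1425/2220) = arcsin 0.6419 = 39.93°.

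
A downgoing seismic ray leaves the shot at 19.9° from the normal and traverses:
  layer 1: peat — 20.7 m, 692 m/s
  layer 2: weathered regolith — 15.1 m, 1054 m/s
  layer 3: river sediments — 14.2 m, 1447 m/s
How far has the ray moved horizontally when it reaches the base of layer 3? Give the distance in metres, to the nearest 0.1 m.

31.0 m

p = sin θ₁/V₁ = sin 19.9°/692 = 4.9188e-04 s/m is conserved through the stack.
Layer 1: θ = 19.90°; offset = 20.7·tan 19.90° = 7.493 m.
Layer 2: sin θ = p·1054 = 0.5184 → θ = 31.23°; offset = 15.1·tan 31.23° = 9.155 m.
Layer 3: sin θ = p·1447 = 0.7117 → θ = 45.38°; offset = 14.2·tan 45.38° = 14.388 m.
Total horizontal offset = 31.036 m.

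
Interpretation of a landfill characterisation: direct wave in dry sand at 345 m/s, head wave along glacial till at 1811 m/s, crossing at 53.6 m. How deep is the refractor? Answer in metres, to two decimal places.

22.10 m

x_cross = 2h·√((V₂+V₁)/(V₂−V₁)) → h = x_cross / (2·√((V₂+V₁)/(V₂−V₁))).
√((V₂+V₁)/(V₂−V₁)) = √((1811+345)/(1811−345)) = 1.2127.
h = 53.6 / (2·1.2127) = 22.10 m.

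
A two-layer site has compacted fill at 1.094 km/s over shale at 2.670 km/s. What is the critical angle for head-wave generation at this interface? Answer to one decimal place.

At critical incidence the refracted ray runs along the interface (θ₂ = 90°), so sin θ_c = V₁/V₂.
θ_c = arcsin(1.094/2.670) = arcsin 0.4097 = 24.19°.

24.2°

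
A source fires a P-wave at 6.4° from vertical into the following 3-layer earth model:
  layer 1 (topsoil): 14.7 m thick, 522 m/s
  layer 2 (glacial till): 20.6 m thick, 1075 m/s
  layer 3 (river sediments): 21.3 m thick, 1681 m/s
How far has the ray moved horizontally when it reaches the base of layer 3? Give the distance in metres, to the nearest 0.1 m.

14.7 m

Ray parameter p = sin 6.4° / 522 m/s = 2.1354e-04 s/m.
Layer 1: θ = 6.40°; offset = 14.7·tan 6.40° = 1.649 m.
Layer 2: sin θ = p·1075 = 0.2296 → θ = 13.27°; offset = 20.6·tan 13.27° = 4.859 m.
Layer 3: sin θ = p·1681 = 0.3590 → θ = 21.04°; offset = 21.3·tan 21.04° = 8.192 m.
Total horizontal offset = 14.699 m.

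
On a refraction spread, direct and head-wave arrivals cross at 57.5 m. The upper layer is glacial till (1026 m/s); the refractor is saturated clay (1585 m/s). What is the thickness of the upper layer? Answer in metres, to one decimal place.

x_cross = 2h·√((V₂+V₁)/(V₂−V₁)) → h = x_cross / (2·√((V₂+V₁)/(V₂−V₁))).
√((V₂+V₁)/(V₂−V₁)) = √((1585+1026)/(1585−1026)) = 2.1612.
h = 57.5 / (2·2.1612) = 13.30 m.

13.3 m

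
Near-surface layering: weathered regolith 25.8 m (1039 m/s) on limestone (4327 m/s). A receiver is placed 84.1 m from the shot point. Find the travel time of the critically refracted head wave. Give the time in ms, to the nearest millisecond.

68 ms

θ_c = arcsin(V₁/V₂) = arcsin(1039/4327) = 13.89°, cos θ_c = 0.9707.
Intercept time tᵢ = 2h cos θ_c / V₁ = 2·25.8·0.9707/1039 = 0.04821 s.
t = x/V₂ + tᵢ = 84.1/4327 + 0.04821 = 0.06765 s.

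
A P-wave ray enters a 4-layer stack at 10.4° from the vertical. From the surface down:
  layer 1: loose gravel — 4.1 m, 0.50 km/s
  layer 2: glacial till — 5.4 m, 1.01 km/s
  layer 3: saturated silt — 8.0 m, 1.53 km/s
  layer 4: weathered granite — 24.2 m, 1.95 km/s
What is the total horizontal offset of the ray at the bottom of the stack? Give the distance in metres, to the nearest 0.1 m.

32.2 m

Apply Snell's law at each interface; in layer i the horizontal offset is hᵢ·tan θᵢ.
Layer 1: θ = 10.40°; offset = 4.1·tan 10.40° = 0.752 m.
Layer 2: sin θ = 1.01·sin 10.4°/0.50 = 0.3646, θ = 21.39°; offset = 5.4·tan 21.39° = 2.115 m.
Layer 3: sin θ = 1.53·sin 10.4°/0.50 = 0.5524, θ = 33.53°; offset = 8.0·tan 33.53° = 5.301 m.
Layer 4: sin θ = 1.95·sin 10.4°/0.50 = 0.7040, θ = 44.75°; offset = 24.2·tan 44.75° = 23.990 m.
Σ offsets = 32.159 m.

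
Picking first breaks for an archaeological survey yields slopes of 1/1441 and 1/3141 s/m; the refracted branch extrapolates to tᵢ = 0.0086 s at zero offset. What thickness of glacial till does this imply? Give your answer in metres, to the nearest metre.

h = tᵢ·V₁·V₂ / (2·√(V₂²−V₁²)).
√(V₂²−V₁²) = √(3141² − 1441²) = 2790.9 m/s.
h = 0.0086 s × 1441 × 3141 / (2 × 2790.9) = 6.97 m.

7 m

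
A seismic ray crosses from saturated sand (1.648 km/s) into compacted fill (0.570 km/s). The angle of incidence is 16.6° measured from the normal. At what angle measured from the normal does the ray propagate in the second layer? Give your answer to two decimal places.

Snell's law: sin θ₂ = (V₂/V₁)·sin θ₁ = (0.570/1.648)·sin 16.6° = 0.0988.
θ₂ = sin⁻¹(0.0988) = 5.67° (from vertical).

5.67°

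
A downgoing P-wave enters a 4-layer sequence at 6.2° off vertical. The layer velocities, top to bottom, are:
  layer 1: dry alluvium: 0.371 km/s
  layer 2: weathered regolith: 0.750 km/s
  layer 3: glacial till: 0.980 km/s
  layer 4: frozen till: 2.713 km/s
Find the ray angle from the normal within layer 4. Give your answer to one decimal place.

52.2°

Snell's law across each interface conserves sin θ / V, so sin θ_4 = V_4·sin θ₁/V₁.
sin θ_4 = 2.713 × sin 6.2° / 0.371 = 0.7898.
θ_4 = arcsin 0.7898 = 52.16°.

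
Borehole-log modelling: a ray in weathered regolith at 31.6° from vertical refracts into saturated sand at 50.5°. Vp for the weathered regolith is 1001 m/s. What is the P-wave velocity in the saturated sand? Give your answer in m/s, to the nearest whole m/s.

Snell's law: sin 31.6°/V₁ = sin 50.5°/V₂.
V₂ = V₁·sin 50.5°/sin 31.6° = 1001 × 1.4726 = 1474.08 m/s.

1474 m/s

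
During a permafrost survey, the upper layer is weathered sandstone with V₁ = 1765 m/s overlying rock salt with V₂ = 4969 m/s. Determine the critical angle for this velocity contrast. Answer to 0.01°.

At critical incidence the refracted ray runs along the interface (θ₂ = 90°), so sin θ_c = V₁/V₂.
θ_c = arcsin(1765/4969) = arcsin 0.3552 = 20.81°.

20.81°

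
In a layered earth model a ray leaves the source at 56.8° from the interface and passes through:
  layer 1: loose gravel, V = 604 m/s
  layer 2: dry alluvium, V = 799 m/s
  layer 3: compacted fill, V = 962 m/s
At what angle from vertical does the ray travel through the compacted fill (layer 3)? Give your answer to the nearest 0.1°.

From the normal: θ₁ = 90° − 56.8° = 33.2°.
Snell's law across each interface conserves sin θ / V, so sin θ_3 = V_3·sin θ₁/V₁.
sin θ_3 = 962 × sin 33.2° / 604 = 0.8721.
θ_3 = arcsin 0.8721 = 60.71°.

60.7°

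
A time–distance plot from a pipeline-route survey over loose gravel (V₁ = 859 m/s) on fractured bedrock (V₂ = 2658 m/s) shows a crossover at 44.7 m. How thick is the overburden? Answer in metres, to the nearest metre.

16 m

x_cross = 2h·√((V₂+V₁)/(V₂−V₁)) → h = x_cross / (2·√((V₂+V₁)/(V₂−V₁))).
√((V₂+V₁)/(V₂−V₁)) = √((2658+859)/(2658−859)) = 1.3982.
h = 44.7 / (2·1.3982) = 15.98 m.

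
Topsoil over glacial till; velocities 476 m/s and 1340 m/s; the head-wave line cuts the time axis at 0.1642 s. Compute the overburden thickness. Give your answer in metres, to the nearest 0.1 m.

41.8 m

h = tᵢ·V₁·V₂ / (2·√(V₂²−V₁²)).
√(V₂²−V₁²) = √(1340² − 476²) = 1252.6 m/s.
h = 0.1642 s × 476 × 1340 / (2 × 1252.6) = 41.81 m.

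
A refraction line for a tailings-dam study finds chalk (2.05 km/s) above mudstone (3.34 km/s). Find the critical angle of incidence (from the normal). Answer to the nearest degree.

38°

At critical incidence the refracted ray runs along the interface (θ₂ = 90°), so sin θ_c = V₁/V₂.
θ_c = arcsin(2.05/3.34) = arcsin 0.6138 = 37.86°.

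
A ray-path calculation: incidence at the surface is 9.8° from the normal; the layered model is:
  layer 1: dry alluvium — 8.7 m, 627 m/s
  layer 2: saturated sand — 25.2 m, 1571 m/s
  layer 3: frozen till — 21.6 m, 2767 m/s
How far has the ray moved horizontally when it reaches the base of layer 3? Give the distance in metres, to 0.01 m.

37.96 m

p = sin θ₁/V₁ = sin 9.8°/627 = 2.7147e-04 s/m is conserved through the stack.
Layer 1: θ = 9.80°; offset = 8.7·tan 9.80° = 1.5028 m.
Layer 2: sin θ = p·1571 = 0.4265 → θ = 25.24°; offset = 25.2·tan 25.24° = 11.8819 m.
Layer 3: sin θ = p·2767 = 0.7511 → θ = 48.69°; offset = 21.6·tan 48.69° = 24.5780 m.
Total horizontal offset = 37.9626 m.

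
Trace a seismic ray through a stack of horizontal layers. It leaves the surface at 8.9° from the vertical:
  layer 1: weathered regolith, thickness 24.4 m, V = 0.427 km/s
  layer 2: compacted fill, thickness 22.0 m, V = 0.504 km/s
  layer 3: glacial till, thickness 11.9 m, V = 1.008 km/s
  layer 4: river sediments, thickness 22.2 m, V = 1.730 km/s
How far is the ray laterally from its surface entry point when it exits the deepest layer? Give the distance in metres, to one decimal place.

Ray parameter p = sin 8.9° / 0.427 km/s = 3.6232e-01 s/km.
Layer 1: θ = 8.90°; offset = 24.4·tan 8.90° = 3.821 m.
Layer 2: sin θ = p·0.504 = 0.1826 → θ = 10.52°; offset = 22.0·tan 10.52° = 4.086 m.
Layer 3: sin θ = p·1.008 = 0.3652 → θ = 21.42°; offset = 11.9·tan 21.42° = 4.669 m.
Layer 4: sin θ = p·1.730 = 0.6268 → θ = 38.82°; offset = 22.2·tan 38.82° = 17.859 m.
Σ offsets = 30.435 m.

30.4 m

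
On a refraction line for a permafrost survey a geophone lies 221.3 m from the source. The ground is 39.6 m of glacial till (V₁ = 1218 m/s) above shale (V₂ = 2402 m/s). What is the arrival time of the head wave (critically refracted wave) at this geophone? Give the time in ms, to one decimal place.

t = x/V₂ + 2h·√(V₂²−V₁²)/(V₁V₂).
√(V₂²−V₁²) = √(2402²−1218²) = 2070.3 m/s; delay term = 2·39.6·2070.3/(1218·2402) = 0.05604 s.
t = 221.3/2402 + 0.05604 = 0.14818 s.

148.2 ms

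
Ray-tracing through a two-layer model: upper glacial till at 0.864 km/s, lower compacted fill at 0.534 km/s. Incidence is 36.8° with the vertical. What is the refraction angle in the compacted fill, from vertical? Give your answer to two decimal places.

21.73°

Snell's law: sin θ₂ = (V₂/V₁)·sin θ₁ = (0.534/0.864)·sin 36.8° = 0.3702.
θ₂ = arcsin 0.3702 = 21.73° from the normal.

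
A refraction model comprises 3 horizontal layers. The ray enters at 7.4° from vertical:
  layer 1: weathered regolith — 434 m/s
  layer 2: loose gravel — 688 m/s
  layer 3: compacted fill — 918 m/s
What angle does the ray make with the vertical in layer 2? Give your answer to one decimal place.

Snell's law across each interface conserves sin θ / V, so sin θ_2 = V_2·sin θ₁/V₁.
sin θ_2 = 688 × sin 7.4° / 434 = 0.2042.
θ_2 = 11.78° from the vertical.

11.8°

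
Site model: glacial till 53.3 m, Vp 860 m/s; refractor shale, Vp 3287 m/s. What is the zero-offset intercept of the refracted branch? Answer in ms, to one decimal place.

θ_c = arcsin(V₁/V₂) = arcsin(860/3287) = 15.17°; cos θ_c = 0.9652.
tᵢ = 2h·cos θ_c / V₁ = 2·53.3·0.9652 / 860 = 0.11964 s.

119.6 ms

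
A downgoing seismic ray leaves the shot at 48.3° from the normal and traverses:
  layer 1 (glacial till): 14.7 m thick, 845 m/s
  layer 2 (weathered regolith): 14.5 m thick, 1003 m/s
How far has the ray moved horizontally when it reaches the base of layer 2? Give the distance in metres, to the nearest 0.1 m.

44.2 m

p = sin θ₁/V₁ = sin 48.3°/845 = 8.8360e-04 s/m is conserved through the stack.
Layer 1: θ = 48.30°; offset = 14.7·tan 48.30° = 16.499 m.
Layer 2: sin θ = p·1003 = 0.8862 → θ = 62.41°; offset = 14.5·tan 62.41° = 27.742 m.
Summing the layer offsets gives 44.241 m.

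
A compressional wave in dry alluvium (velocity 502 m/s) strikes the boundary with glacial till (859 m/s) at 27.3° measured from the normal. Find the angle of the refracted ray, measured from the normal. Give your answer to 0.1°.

51.7°

sin θ₁/V₁ = sin θ₂/V₂ ⇒ sin θ₂ = 859·sin 27.3°/502 = 859·0.4586/502 = 0.7848.
θ₂ = arcsin 0.7848 = 51.70° from the normal.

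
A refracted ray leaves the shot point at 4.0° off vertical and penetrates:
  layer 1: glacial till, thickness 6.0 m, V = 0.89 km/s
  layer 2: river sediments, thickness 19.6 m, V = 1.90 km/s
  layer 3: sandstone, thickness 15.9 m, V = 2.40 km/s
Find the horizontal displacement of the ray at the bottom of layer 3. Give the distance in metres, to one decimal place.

Apply Snell's law at each interface; in layer i the horizontal offset is hᵢ·tan θᵢ.
Layer 1: θ = 4.00°; offset = 6.0·tan 4.00° = 0.420 m.
Layer 2: sin θ = 1.90·sin 4.0°/0.89 = 0.1489, θ = 8.56°; offset = 19.6·tan 8.56° = 2.952 m.
Layer 3: sin θ = 2.40·sin 4.0°/0.89 = 0.1881, θ = 10.84°; offset = 15.9·tan 10.84° = 3.045 m.
Summing the layer offsets gives 6.417 m.

6.4 m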